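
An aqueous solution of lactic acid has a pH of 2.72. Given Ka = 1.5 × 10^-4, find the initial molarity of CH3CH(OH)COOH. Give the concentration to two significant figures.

[H+] = 10^(-2.72) = 1.91 × 10^-3 M = x
Ka = x²/(C₀ − x) ⇒ C₀ = x + x²/Ka
C₀ = 1.91 × 10^-3 + (1.91 × 10^-3)²/(1.5 × 10^-4) = 2.62 × 10^-2 M

C₀ = 2.6 × 10^-2 M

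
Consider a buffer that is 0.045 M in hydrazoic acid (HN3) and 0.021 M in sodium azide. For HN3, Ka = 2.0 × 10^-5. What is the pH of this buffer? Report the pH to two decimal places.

pH = 4.37

pKa = −log(2.0 × 10^-5) = 4.699
Henderson–Hasselbalch: pH = pKa + log([N3-]/[HN3]) = 4.699 + log(0.021/0.045)
pH = 4.699 + (-0.331) = 4.37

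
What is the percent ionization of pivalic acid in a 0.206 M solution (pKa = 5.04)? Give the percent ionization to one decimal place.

0.7%

(CH3)3CCOOH ⇌ (CH3)3CCOO- + H+; let x = [H+] at equilibrium.
Ka = 10^(−5.04) = 9.12 × 10^-6
x ≈ √(Ka·C₀) = √(9.12 × 10^-6 × 0.206) = 1.37 × 10^-3 M
% ionization = x/C₀ × 100% = 1.37 × 10^-3/0.206 × 100% = 0.7%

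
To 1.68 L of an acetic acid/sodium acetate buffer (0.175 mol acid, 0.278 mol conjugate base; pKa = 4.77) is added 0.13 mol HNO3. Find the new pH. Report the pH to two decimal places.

pH = 4.46

After neutralization: n(CH3COOH) = 0.305 mol, n(CH3COO-) = 0.148 mol.
Henderson–Hasselbalch with mole ratio 0.148/0.305: pH = 4.77 + (-0.314)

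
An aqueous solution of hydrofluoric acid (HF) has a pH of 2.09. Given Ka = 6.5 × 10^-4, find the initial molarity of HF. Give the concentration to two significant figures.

C₀ = 1.1 × 10^-1 M

[H+] = 10^(-2.09) = 8.13 × 10^-3 M = x
Ka = x²/(C₀ − x) ⇒ C₀ = x + x²/Ka
C₀ = 8.13 × 10^-3 + (8.13 × 10^-3)²/(6.5 × 10^-4) = 1.10 × 10^-1 M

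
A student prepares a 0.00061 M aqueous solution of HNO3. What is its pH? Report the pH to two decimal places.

pH = 3.21

HNO3 is a strong acid and dissociates completely, so [H+] = 0.00061 M.
pH = -log(0.00061) = 3.21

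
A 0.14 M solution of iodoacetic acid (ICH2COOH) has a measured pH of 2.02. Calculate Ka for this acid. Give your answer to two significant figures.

Ka = 7.0 × 10^-4

[H+] = 10^(-2.02) = 9.55 × 10^-3 M
At equilibrium [HA] = 0.14 − 9.55 × 10^-3 = 1.30 × 10^-1 M
Ka = [H+][A-]/[HA] = (9.55 × 10^-3)² / 1.30 × 10^-1 = 7.0 × 10^-4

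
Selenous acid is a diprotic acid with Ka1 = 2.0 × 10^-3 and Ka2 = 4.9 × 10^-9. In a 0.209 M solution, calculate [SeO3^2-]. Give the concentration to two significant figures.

First ionization gives [H+] ≈ [HSeO3-] = 1.95 × 10^-2 M.
Second step: Ka2 = [H+][SeO3^2-]/[HSeO3-] ≈ [SeO3^2-] (since [H+] ≈ [HSeO3-]).
So [SeO3^2-] ≈ Ka2.

4.9 × 10^-9 M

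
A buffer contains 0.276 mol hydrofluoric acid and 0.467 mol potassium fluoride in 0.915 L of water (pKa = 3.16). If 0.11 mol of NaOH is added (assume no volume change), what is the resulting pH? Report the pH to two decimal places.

OH- converts HF to F-: HF → 0.166 mol, F- → 0.577 mol.
pH = pKa + log(n_F-/n_HF) = 3.16 + log(0.577/0.166) = 3.16 + (+0.541)

pH = 3.70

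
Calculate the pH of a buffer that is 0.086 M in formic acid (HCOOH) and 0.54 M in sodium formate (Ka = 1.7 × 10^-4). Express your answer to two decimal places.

pKa = −log(1.7 × 10^-4) = 3.770
Henderson–Hasselbalch: pH = pKa + log([HCOO-]/[HCOOH]) = 3.770 + log(0.54/0.086)
pH = 3.770 + (+0.798) = 4.57

pH = 4.57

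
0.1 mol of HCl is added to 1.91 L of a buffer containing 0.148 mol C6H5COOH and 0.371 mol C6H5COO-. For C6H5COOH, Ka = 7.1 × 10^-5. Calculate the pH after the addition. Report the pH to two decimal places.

pH = 4.19

Added H+ converts C6H5COO- to C6H5COOH: C6H5COOH → 0.248 mol, C6H5COO- → 0.271 mol.
pKa = −log(7.1 × 10^-5) = 4.149
Henderson–Hasselbalch with mole ratio 0.271/0.248: pH = 4.149 + (+0.039)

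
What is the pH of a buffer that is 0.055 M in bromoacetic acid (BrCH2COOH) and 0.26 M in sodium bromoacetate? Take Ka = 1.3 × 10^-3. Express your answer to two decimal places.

pKa = −log(1.3 × 10^-3) = 2.886
pH = pKa + log([A⁻]/[HA]) = 2.886 + log(0.26/0.055)
pH = 2.886 + (+0.675) = 3.56

pH = 3.56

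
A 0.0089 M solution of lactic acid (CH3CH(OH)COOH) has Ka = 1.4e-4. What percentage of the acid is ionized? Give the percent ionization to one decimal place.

11.8%

CH3CH(OH)COOH ⇌ CH3CH(OH)COO- + H+; let x = [H+] at equilibrium.
Ka = x²/(C₀ − x); solving the quadratic gives x = 1.05 × 10^-3 M.
% ionization = x/C₀ × 100% = 1.05 × 10^-3/0.0089 × 100% = 11.8%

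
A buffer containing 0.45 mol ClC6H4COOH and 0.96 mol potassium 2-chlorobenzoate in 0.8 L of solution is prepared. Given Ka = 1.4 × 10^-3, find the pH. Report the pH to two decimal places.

pKa = −log(1.4 × 10^-3) = 2.854
pH = pKa + log([A⁻]/[HA]) = 2.854 + log(0.96/0.45)
pH = 2.854 + (+0.329) = 3.18

pH = 3.18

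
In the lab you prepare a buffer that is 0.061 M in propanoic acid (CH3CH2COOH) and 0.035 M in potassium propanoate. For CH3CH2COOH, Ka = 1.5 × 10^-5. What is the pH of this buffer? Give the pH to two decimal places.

pH = 4.58

pKa = −log(1.5 × 10^-5) = 4.824
Using pH = pKa + log([base]/[acid]) with [base]/[acid] = 0.035/0.061:
pH = 4.824 + (-0.241) = 4.58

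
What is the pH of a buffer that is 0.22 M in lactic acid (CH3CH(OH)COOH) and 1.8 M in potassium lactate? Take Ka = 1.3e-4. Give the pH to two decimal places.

pKa = −log(1.3 × 10^-4) = 3.886
Henderson–Hasselbalch: pH = pKa + log([CH3CH(OH)COO-]/[CH3CH(OH)COOH]) = 3.886 + log(1.8/0.22)
pH = 3.886 + (+0.913) = 4.80

pH = 4.80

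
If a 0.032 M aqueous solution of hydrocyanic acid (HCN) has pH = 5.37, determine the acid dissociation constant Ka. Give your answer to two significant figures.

Ka = 5.7 × 10^-10

[H+] = 10^(-5.37) = 4.27 × 10^-6 M
At equilibrium [HA] = 0.032 − 4.27 × 10^-6 = 3.20 × 10^-2 M
Ka = [H+][A-]/[HA] = (4.27 × 10^-6)² / 3.20 × 10^-2 = 5.7 × 10^-10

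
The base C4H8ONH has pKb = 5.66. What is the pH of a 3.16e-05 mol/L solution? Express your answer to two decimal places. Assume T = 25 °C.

C4H8ONH + H2O ⇌ C4H8ONH2+ + OH-
Kb = 10^(−5.66) = 2.19 × 10^-6
Kb = [OH-]²/(3.16e-05 − [OH-]) = 2.19 × 10^-6
[OH-] is not negligible relative to C₀; solve [OH-]² + 2.19e-06·[OH-] − 6.92e-11 = 0.
[OH-] = (−Kb + √(Kb² + 4·Kb·C₀))/2 = 7.30 × 10^-6 M
pOH = −log(7.30 × 10^-6) = 5.14; pH = 14.00 − 5.14 = 8.86

pH = 8.86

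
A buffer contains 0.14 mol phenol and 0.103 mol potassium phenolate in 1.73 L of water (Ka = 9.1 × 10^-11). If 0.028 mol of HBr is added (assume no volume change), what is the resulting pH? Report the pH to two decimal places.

pH = 9.69

Added H+ converts C6H5O- to C6H5OH: C6H5OH → 0.168 mol, C6H5O- → 0.075 mol.
pKa = −log(9.1 × 10^-11) = 10.041
pH = pKa + log(n_C6H5O-/n_C6H5OH) = 10.041 + log(0.075/0.168) = 10.041 + (-0.350)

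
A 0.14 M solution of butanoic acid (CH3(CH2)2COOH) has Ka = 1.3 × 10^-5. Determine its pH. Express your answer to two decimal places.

CH3(CH2)2COOH ⇌ CH3(CH2)2COO- + H+
Ka = x²/(0.14 − x) = 1.3 × 10^-5
Since Ka ≪ C₀, x ≈ √(Ka·C₀) = 1.35 × 10^-3 M.
pH = −log[H+] = −log(1.35 × 10^-3) = 2.87

pH = 2.87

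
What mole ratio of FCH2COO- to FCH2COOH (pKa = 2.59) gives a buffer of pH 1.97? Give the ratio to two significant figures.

ratio = 0.24

pH = pKa + log(r) ⇒ log(r) = 1.97 − 2.59 = -0.62
r = [FCH2COO-]/[FCH2COOH] = 10^(-0.62) = 0.24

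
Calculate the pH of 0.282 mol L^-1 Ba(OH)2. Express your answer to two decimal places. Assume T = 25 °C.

Ba(OH)2 is a strong base (each formula unit releases 2 OH-); [OH-] = 0.564 M.
pOH = -log(0.564) = 0.25
pH = 14.00 - 0.25 = 13.75

pH = 13.75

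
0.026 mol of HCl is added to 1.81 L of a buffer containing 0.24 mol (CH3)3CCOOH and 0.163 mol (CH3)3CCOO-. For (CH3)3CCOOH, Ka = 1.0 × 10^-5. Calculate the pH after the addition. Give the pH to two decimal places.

After neutralization: n((CH3)3CCOOH) = 0.266 mol, n((CH3)3CCOO-) = 0.137 mol.
pKa = −log(1.0 × 10^-5) = 5.000
Henderson–Hasselbalch with mole ratio 0.137/0.266: pH = 5.000 + (-0.288)

pH = 4.71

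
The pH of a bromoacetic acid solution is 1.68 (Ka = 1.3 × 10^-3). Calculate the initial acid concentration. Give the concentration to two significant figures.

[H+] = 10^(-1.68) = 2.09 × 10^-2 M = x
Ka = x²/(C₀ − x) ⇒ C₀ = x + x²/Ka
C₀ = 2.09 × 10^-2 + (2.09 × 10^-2)²/(1.3 × 10^-3) = 3.57 × 10^-1 M

C₀ = 3.6 × 10^-1 M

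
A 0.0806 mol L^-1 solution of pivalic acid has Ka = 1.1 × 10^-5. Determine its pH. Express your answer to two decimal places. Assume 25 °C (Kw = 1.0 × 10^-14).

(CH3)3CCOOH ⇌ (CH3)3CCOO- + H+
From the ICE table, Ka = [H+]²/(0.0806 − [H+]) = 1.1 × 10^-5.
Since Ka ≪ C₀, [H+] ≈ √(Ka·C₀) = 9.42 × 10^-4 M.
([H+]/C₀ = 1.2% < 5%, so the approximation holds.)
pH = −log(9.42 × 10^-4) = 3.03

pH = 3.03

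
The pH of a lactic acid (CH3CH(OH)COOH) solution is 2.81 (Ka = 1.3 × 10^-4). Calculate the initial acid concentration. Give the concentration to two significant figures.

C₀ = 2.0 × 10^-2 M

[H+] = 10^(-2.81) = 1.55 × 10^-3 M = x
Ka = x²/(C₀ − x) ⇒ C₀ = x + x²/Ka
C₀ = 1.55 × 10^-3 + (1.55 × 10^-3)²/(1.3 × 10^-4) = 2.00 × 10^-2 M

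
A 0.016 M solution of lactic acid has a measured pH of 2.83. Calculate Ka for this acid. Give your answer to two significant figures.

Ka = 1.5 × 10^-4

[H+] = 10^(-2.83) = 1.48 × 10^-3 M
At equilibrium [HA] = 0.016 − 1.48 × 10^-3 = 1.45 × 10^-2 M
Ka = [H+][A-]/[HA] = (1.48 × 10^-3)² / 1.45 × 10^-2 = 1.5 × 10^-4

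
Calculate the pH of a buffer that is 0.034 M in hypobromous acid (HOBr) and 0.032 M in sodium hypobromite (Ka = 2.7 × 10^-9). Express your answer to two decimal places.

pH = 8.54

pKa = −log(2.7 × 10^-9) = 8.569
Using pH = pKa + log([base]/[acid]) with [base]/[acid] = 0.032/0.034:
pH = 8.569 + (-0.026) = 8.54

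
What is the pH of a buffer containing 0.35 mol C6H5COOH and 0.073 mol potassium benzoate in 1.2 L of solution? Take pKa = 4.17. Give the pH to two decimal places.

pH = 3.49

pH = pKa + log([A⁻]/[HA]) = 4.17 + log(0.073/0.35)
pH = 4.17 + (-0.681) = 3.49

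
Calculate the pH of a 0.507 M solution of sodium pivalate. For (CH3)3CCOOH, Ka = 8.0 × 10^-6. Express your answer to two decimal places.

pH = 9.40

(CH3)3CCOO- is the conjugate base of the weak acid (CH3)3CCOOH.
Kb = Kw/Ka = 1.0×10^-14 / 8.0 × 10^-6 = 1.25 × 10^-9
From the ICE table, Kb = [OH-]²/(0.507 − [OH-]) = 1.25 × 10^-9.
Neglecting [OH-] in the denominator: [OH-] = √(1.25 × 10^-9 × 0.507) = 2.52 × 10^-5 M
([OH-]/C₀ = 0.005% < 5%, so the approximation holds.)
pOH = −log(2.52 × 10^-5) = 4.60; pH = 14.00 − 4.60 = 9.40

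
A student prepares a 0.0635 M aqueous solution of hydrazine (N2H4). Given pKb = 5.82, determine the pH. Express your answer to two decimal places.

N2H4 + H2O ⇌ N2H5+ + OH-
Kb = 10^(−5.82) = 1.51 × 10^-6
Kb = x²/(0.0635 − x) = 1.51 × 10^-6
Assume x ≪ 0.0635: x ≈ √(1.51 × 10^-6 × 0.0635) = 3.10 × 10^-4 M
(x/C₀ = 0.49% < 5%, so the approximation holds.)
pOH = 3.51, so pH = 14.00 − pOH = 10.49

pH = 10.49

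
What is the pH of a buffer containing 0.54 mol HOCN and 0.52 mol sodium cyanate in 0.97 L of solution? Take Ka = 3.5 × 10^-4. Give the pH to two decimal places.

pKa = −log(3.5 × 10^-4) = 3.456
pH = pKa + log([A⁻]/[HA]) = 3.456 + log(0.52/0.54)
pH = 3.456 + (-0.016) = 3.44

pH = 3.44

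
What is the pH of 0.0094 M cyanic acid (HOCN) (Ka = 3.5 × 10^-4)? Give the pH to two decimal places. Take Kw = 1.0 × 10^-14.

pH = 2.78

HOCN ⇌ OCN- + H+
Ka = x²/(0.0094 − x) = 3.5 × 10^-4
x is not negligible relative to C₀; solve x² + 0.00035·x − 3.29e-06 = 0.
x = [−0.00035 + √(0.00035² + 1.32e-05)]/2 = 1.65 × 10^-3 M
pH = −log(1.65 × 10^-3) = 2.78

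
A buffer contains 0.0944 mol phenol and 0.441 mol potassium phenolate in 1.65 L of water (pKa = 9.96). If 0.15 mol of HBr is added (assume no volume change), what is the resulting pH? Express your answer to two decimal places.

pH = 10.04

Added H+ converts C6H5O- to C6H5OH: C6H5OH → 0.244 mol, C6H5O- → 0.291 mol.
pH = pKa + log(n_C6H5O-/n_C6H5OH) = 9.96 + log(0.291/0.244) = 9.96 + (+0.077)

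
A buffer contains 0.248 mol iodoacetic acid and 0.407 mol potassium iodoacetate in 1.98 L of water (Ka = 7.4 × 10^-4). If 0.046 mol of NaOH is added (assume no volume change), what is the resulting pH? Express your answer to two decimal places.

pH = 3.48

After neutralization: n(ICH2COOH) = 0.202 mol, n(ICH2COO-) = 0.453 mol.
pKa = −log(7.4 × 10^-4) = 3.131
pH = pKa + log(n_ICH2COO-/n_ICH2COOH) = 3.131 + log(0.453/0.202) = 3.131 + (+0.351)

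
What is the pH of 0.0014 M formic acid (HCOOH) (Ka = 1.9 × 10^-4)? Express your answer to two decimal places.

HCOOH ⇌ HCOO- + H+
Ka = [H+]²/(0.0014 − [H+]) = 1.9 × 10^-4
Here C₀/Ka ≈ 7.37, so the small-[H+] approximation fails. Use the quadratic:
[H+] = (−Ka + √(Ka² + 4·Ka·C₀))/2 = 4.29 × 10^-4 M
pH = −log(4.29 × 10^-4) = 3.37

pH = 3.37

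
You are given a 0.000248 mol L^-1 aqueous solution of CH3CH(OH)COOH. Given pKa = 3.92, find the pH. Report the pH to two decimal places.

CH3CH(OH)COOH ⇌ CH3CH(OH)COO- + H+
Ka = 10^(−3.92) = 1.20 × 10^-4
Ka = [H+]²/(0.000248 − [H+]) = 1.20 × 10^-4
Here C₀/Ka ≈ 2.07, so the small-[H+] approximation fails. Use the quadratic:
[H+] = [−0.00012 + √(0.00012² + 1.19e-07)]/2 = 1.23 × 10^-4 M
pH = −log[H+] = −log(1.23 × 10^-4) = 3.91

pH = 3.91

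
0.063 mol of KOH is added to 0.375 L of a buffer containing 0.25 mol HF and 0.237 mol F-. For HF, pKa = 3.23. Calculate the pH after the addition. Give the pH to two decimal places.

After neutralization: n(HF) = 0.187 mol, n(F-) = 0.3 mol.
Henderson–Hasselbalch with mole ratio 0.3/0.187: pH = 3.23 + (+0.205)

pH = 3.44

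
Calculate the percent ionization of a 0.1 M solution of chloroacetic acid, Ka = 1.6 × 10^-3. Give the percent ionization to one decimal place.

ClCH2COOH ⇌ ClCH2COO- + H+; let x = [H+] at equilibrium.
Solve x² + 0.0016x − 0.00016 = 0 → x = 1.19 × 10^-2 M
Fraction ionized = 1.19 × 10^-2 / 0.1 = 0.1190 → 11.9%

11.9%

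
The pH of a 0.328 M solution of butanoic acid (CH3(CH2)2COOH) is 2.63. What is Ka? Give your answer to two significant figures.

Ka = 1.7 × 10^-5

[H+] = 10^(-2.63) = 2.34 × 10^-3 M
At equilibrium [HA] = 0.328 − 2.34 × 10^-3 = 3.26 × 10^-1 M
Ka = [H+][A-]/[HA] = (2.34 × 10^-3)² / 3.26 × 10^-1 = 1.7 × 10^-5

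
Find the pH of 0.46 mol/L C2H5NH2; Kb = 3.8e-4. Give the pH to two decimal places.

pH = 12.12

C2H5NH2 + H2O ⇌ C2H5NH3+ + OH-
From the ICE table, Kb = x²/(0.46 − x) = 3.8 × 10^-4.
Neglecting x in the denominator: x = √(3.8 × 10^-4 × 0.46) = 1.32 × 10^-2 M
Check: 2.9% ionized — well under 5%, approximation valid.
pOH = 1.88, so pH = 14.00 − pOH = 12.12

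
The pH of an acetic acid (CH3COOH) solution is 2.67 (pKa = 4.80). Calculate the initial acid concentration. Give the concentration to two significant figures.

C₀ = 2.9 × 10^-1 M

[H+] = 10^(-2.67) = 2.14 × 10^-3 M = x
Ka = 10^(−4.80) = 1.58 × 10^-5
Ka = x²/(C₀ − x) ⇒ C₀ = x + x²/Ka
C₀ = 2.14 × 10^-3 + (2.14 × 10^-3)²/(1.58 × 10^-5) = 2.92 × 10^-1 M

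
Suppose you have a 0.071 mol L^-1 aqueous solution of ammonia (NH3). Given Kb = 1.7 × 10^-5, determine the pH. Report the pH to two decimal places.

NH3 + H2O ⇌ NH4+ + OH-
Let x = [OH-] at equilibrium. Kb = x²/(0.071 − x).
Since Kb ≪ C₀, x ≈ √(Kb·C₀) = 1.10 × 10^-3 M.
Check: 1.5% ionized — well under 5%, approximation valid.
pOH = 2.96, so pH = 14.00 − pOH = 11.04

pH = 11.04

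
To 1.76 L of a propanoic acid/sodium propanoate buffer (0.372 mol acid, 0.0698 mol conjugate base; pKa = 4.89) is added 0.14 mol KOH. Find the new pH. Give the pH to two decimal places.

After neutralization: n(CH3CH2COOH) = 0.232 mol, n(CH3CH2COO-) = 0.21 mol.
pH = pKa + log(n_CH3CH2COO-/n_CH3CH2COOH) = 4.89 + log(0.21/0.232) = 4.89 + (-0.043)

pH = 4.85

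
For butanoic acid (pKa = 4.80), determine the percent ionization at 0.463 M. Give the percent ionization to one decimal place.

CH3(CH2)2COOH ⇌ CH3(CH2)2COO- + H+; let x = [H+] at equilibrium.
Ka = 10^(−4.80) = 1.58 × 10^-5
x ≈ √(Ka·C₀) = √(1.58 × 10^-5 × 0.463) = 2.70 × 10^-3 M
Fraction ionized = 2.70 × 10^-3 / 0.463 = 0.0058 → 0.6%

0.6%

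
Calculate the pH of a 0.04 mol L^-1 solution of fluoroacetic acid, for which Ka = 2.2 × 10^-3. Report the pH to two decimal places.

pH = 2.08

FCH2COOH ⇌ FCH2COO- + H+
From the ICE table, Ka = [H+]²/(0.04 − [H+]) = 2.2 × 10^-3.
The 5% rule fails; solving [H+]² + Ka·[H+] − Ka·C₀ = 0 exactly:
[H+] = [−0.0022 + √(0.0022² + 0.000352)]/2 = 8.35 × 10^-3 M
pH = −log(8.35 × 10^-3) = 2.08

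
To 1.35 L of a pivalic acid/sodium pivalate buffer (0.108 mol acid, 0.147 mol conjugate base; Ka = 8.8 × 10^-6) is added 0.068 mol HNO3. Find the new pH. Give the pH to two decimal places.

Added H+ converts (CH3)3CCOO- to (CH3)3CCOOH: (CH3)3CCOOH → 0.176 mol, (CH3)3CCOO- → 0.079 mol.
pKa = −log(8.8 × 10^-6) = 5.056
pH = pKa + log([A⁻]/[HA]) = 5.056 + log(0.079/0.176) = 5.056 -0.348

pH = 4.71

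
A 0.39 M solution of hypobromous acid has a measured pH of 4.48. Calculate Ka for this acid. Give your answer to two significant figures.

[H+] = 10^(-4.48) = 3.31 × 10^-5 M
At equilibrium [HA] = 0.39 − 3.31 × 10^-5 = 3.90 × 10^-1 M
Ka = [H+][A-]/[HA] = (3.31 × 10^-5)² / 3.90 × 10^-1 = 2.8 × 10^-9

Ka = 2.8 × 10^-9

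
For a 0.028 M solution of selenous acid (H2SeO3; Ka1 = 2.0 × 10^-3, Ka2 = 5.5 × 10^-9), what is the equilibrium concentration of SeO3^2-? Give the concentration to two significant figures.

5.5 × 10^-9 M

First ionization gives [H+] ≈ [HSeO3-] = 6.55 × 10^-3 M.
Second step: Ka2 = [H+][SeO3^2-]/[HSeO3-] ≈ [SeO3^2-] (since [H+] ≈ [HSeO3-]).
So [SeO3^2-] ≈ Ka2.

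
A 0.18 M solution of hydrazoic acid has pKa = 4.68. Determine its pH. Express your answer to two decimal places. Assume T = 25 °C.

pH = 2.71

HN3 ⇌ N3- + H+
Ka = 10^(−4.68) = 2.09 × 10^-5
Ka = x²/(0.18 − x) = 2.09 × 10^-5
Neglecting x in the denominator: x = √(2.09 × 10^-5 × 0.18) = 1.94 × 10^-3 M
pH = −log(1.94 × 10^-3) = 2.71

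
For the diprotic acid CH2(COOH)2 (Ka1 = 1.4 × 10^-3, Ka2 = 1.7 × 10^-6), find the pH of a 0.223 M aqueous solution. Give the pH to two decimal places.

Ka1 ≫ Ka2, so treat the first dissociation as the only significant source of H+.
Ka1 = x²/(0.223 − x) = 1.4 × 10^-3
Solving the quadratic: x = (−Ka1 + √(Ka1² + 4·Ka1·C₀))/2 = 1.70 × 10^-2 M
pH = −log(1.70 × 10^-2) = 1.77

pH = 1.77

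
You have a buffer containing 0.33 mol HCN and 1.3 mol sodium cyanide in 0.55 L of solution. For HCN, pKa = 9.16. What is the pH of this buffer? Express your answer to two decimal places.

pH = pKa + log([A⁻]/[HA]) = 9.16 + log(1.3/0.33)
pH = 9.16 + (+0.595) = 9.76

pH = 9.76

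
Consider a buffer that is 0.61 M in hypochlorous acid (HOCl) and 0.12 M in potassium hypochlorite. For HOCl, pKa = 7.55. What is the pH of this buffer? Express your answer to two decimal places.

pH = 6.84

pH = pKa + log([A⁻]/[HA]) = 7.55 + log(0.12/0.61)
pH = 7.55 + (-0.706) = 6.84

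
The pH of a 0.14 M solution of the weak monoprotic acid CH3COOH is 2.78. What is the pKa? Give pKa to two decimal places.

[H+] = 10^(-2.78) = 1.66 × 10^-3 M
At equilibrium [HA] = 0.14 − 1.66 × 10^-3 = 1.38 × 10^-1 M
Ka = [H+][A-]/[HA] = (1.66 × 10^-3)² / 1.38 × 10^-1 = 2.00 × 10^-5
pKa = -log(2.00 × 10^-5) = 4.70

pKa = 4.70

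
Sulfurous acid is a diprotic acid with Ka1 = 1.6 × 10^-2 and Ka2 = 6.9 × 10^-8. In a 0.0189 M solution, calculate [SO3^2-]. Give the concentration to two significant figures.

First ionization gives [H+] ≈ [HSO3-] = 1.11 × 10^-2 M.
Second step: Ka2 = [H+][SO3^2-]/[HSO3-] ≈ [SO3^2-] (since [H+] ≈ [HSO3-]).
So [SO3^2-] ≈ Ka2.

6.9 × 10^-8 M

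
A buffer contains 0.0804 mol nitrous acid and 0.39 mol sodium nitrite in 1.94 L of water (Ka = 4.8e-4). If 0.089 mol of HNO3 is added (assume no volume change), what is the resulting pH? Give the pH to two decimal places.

Added H+ converts NO2- to HNO2: HNO2 → 0.169 mol, NO2- → 0.301 mol.
pKa = −log(4.8 × 10^-4) = 3.319
pH = pKa + log([A⁻]/[HA]) = 3.319 + log(0.301/0.169) = 3.319 +0.251

pH = 3.57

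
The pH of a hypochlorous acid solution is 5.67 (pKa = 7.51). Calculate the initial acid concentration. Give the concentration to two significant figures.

C₀ = 1.5 × 10^-4 M

[H+] = 10^(-5.67) = 2.14 × 10^-6 M = x
Ka = 10^(−7.51) = 3.09 × 10^-8
Ka = x²/(C₀ − x) ⇒ C₀ = x + x²/Ka
C₀ = 2.14 × 10^-6 + (2.14 × 10^-6)²/(3.09 × 10^-8) = 1.50 × 10^-4 M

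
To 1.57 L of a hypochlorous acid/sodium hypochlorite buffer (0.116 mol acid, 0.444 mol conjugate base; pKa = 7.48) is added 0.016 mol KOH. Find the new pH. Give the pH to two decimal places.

OH- converts HOCl to OCl-: HOCl → 0.1 mol, OCl- → 0.46 mol.
pH = pKa + log(n_OCl-/n_HOCl) = 7.48 + log(0.46/0.1) = 7.48 + (+0.663)

pH = 8.14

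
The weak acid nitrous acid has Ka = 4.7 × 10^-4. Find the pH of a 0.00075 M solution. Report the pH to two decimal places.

HNO2 ⇌ NO2- + H+
Ka = x²/(0.00075 − x) = 4.7 × 10^-4
x is not negligible relative to C₀; solve x² + 0.00047·x − 3.53e-07 = 0.
x = [−0.00047 + √(0.00047² + 1.41e-06)]/2 = 4.04 × 10^-4 M
pH = −log(4.04 × 10^-4) = 3.39

pH = 3.39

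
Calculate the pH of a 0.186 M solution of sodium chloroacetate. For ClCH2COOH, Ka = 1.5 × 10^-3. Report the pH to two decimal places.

pH = 8.05

ClCH2COO- is the conjugate base of the weak acid ClCH2COOH.
Kb = Kw/Ka = 1.0×10^-14 / 1.5 × 10^-3 = 6.67 × 10^-12
Kb = [OH-]²/(0.186 − [OH-]) = 6.67 × 10^-12
Neglecting [OH-] in the denominator: [OH-] = √(6.67 × 10^-12 × 0.186) = 1.11 × 10^-6 M
Check: 0.0006% ionized — well under 5%, approximation valid.
pOH = −log(1.11 × 10^-6) = 5.95; pH = 14.00 − 5.95 = 8.05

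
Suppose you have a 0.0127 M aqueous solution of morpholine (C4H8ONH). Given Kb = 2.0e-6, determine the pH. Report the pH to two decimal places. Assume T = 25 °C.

C4H8ONH + H2O ⇌ C4H8ONH2+ + OH-
From the ICE table, Kb = [OH-]²/(0.0127 − [OH-]) = 2.0 × 10^-6.
Since Kb ≪ C₀, [OH-] ≈ √(Kb·C₀) = 1.59 × 10^-4 M.
Check: 1.3% ionized — well under 5%, approximation valid.
pOH = −log(1.59 × 10^-4) = 3.80; pH = 14.00 − 3.80 = 10.20

pH = 10.20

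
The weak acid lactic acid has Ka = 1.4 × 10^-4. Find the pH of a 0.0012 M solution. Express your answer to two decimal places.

pH = 3.46

CH3CH(OH)COOH ⇌ CH3CH(OH)COO- + H+
Ka = [H+]²/(0.0012 − [H+]) = 1.4 × 10^-4
[H+] is not negligible relative to C₀; solve [H+]² + 0.00014·[H+] − 1.68e-07 = 0.
[H+] = (−Ka + √(Ka² + 4·Ka·C₀))/2 = 3.46 × 10^-4 M
pH = −log[H+] = −log(3.46 × 10^-4) = 3.46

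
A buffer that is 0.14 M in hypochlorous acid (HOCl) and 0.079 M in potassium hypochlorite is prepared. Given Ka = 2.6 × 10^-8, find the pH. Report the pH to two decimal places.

pH = 7.34

pKa = −log(2.6 × 10^-8) = 7.585
Henderson–Hasselbalch: pH = pKa + log([OCl-]/[HOCl]) = 7.585 + log(0.079/0.14)
pH = 7.585 + (-0.249) = 7.34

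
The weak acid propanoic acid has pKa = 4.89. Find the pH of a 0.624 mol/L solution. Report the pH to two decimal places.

pH = 2.55

CH3CH2COOH ⇌ CH3CH2COO- + H+
Ka = 10^(−4.89) = 1.29 × 10^-5
Let x = [H+] at equilibrium. Ka = x²/(0.624 − x).
Assume x ≪ 0.624: x ≈ √(1.29 × 10^-5 × 0.624) = 2.84 × 10^-3 M
pH = −log[H+] = −log(2.84 × 10^-3) = 2.55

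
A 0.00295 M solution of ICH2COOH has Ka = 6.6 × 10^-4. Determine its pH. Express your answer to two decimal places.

pH = 2.96

ICH2COOH ⇌ ICH2COO- + H+
From the ICE table, Ka = [H+]²/(0.00295 − [H+]) = 6.6 × 10^-4.
Here C₀/Ka ≈ 4.47, so the small-[H+] approximation fails. Use the quadratic:
[H+] = [−0.00066 + √(0.00066² + 7.79e-06)]/2 = 1.10 × 10^-3 M
pH = −log[H+] = −log(1.10 × 10^-3) = 2.96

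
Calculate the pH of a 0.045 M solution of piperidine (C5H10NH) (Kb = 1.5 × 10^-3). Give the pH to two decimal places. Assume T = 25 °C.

C5H10NH + H2O ⇌ C5H10NH2+ + OH-
Let x = [OH-] at equilibrium. Kb = x²/(0.045 − x).
Here C₀/Kb ≈ 30, so the small-x approximation fails. Use the quadratic:
x = [−0.0015 + √(0.0015² + 0.00027)]/2 = 7.50 × 10^-3 M
pOH = −log(7.50 × 10^-3) = 2.12; pH = 14.00 − 2.12 = 11.88

pH = 11.88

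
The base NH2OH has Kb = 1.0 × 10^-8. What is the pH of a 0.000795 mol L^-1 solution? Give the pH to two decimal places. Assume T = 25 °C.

NH2OH + H2O ⇌ NH3OH+ + OH-
From the ICE table, Kb = [OH-]²/(0.000795 − [OH-]) = 1.0 × 10^-8.
Neglecting [OH-] in the denominator: [OH-] = √(1.0 × 10^-8 × 0.000795) = 2.82 × 10^-6 M
pOH = 5.55, so pH = 14.00 − pOH = 8.45

pH = 8.45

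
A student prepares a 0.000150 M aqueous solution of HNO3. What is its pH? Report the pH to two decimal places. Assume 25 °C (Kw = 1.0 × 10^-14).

HNO3 is a strong acid and dissociates completely, so [H+] = 0.000150 M.
pH = -log(0.00015) = 3.82

pH = 3.82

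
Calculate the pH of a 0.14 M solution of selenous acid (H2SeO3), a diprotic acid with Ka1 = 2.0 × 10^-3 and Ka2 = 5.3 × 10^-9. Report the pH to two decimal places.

pH = 1.80

Ka1 ≫ Ka2, so treat the first dissociation as the only significant source of H+.
Ka1 = x²/(0.14 − x) = 2.0 × 10^-3
Solving the quadratic: x = (−Ka1 + √(Ka1² + 4·Ka1·C₀))/2 = 1.58 × 10^-2 M
pH = −log(1.58 × 10^-2) = 1.80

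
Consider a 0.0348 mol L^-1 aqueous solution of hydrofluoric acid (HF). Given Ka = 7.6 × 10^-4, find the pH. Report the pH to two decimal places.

HF ⇌ F- + H+
From the ICE table, Ka = [H+]²/(0.0348 − [H+]) = 7.6 × 10^-4.
Here C₀/Ka ≈ 45.8, so the small-[H+] approximation fails. Use the quadratic:
[H+] = (−Ka + √(Ka² + 4·Ka·C₀))/2 = 4.78 × 10^-3 M
pH = −log[H+] = −log(4.78 × 10^-3) = 2.32

pH = 2.32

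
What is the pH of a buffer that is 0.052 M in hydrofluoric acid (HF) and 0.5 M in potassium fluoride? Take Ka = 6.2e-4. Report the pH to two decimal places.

pH = 4.19

pKa = −log(6.2 × 10^-4) = 3.208
pH = pKa + log([A⁻]/[HA]) = 3.208 + log(0.5/0.052)
pH = 3.208 + (+0.983) = 4.19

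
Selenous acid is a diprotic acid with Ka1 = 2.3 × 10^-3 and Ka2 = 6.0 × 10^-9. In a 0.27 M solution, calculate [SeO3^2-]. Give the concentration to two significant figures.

6.0 × 10^-9 M

First ionization gives [H+] ≈ [HSeO3-] = 2.38 × 10^-2 M.
Second step: Ka2 = [H+][SeO3^2-]/[HSeO3-] ≈ [SeO3^2-] (since [H+] ≈ [HSeO3-]).
So [SeO3^2-] ≈ Ka2.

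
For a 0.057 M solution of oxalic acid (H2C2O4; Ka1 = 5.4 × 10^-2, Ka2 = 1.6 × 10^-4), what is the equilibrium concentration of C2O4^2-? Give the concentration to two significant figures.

1.6 × 10^-4 M

First ionization gives [H+] ≈ [HC2O4-] = 3.47 × 10^-2 M.
Second step: Ka2 = [H+][C2O4^2-]/[HC2O4-] ≈ [C2O4^2-] (since [H+] ≈ [HC2O4-]).
So [C2O4^2-] ≈ Ka2.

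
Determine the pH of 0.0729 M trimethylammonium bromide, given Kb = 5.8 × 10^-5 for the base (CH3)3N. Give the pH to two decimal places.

pH = 5.45

(CH3)3NH+ is the conjugate acid of the weak base (CH3)3N.
Ka = Kw/Kb = 1.0×10^-14 / 5.8 × 10^-5 = 1.72 × 10^-10
Ka = x²/(0.0729 − x) = 1.72 × 10^-10
Since Ka ≪ C₀, x ≈ √(Ka·C₀) = 3.54 × 10^-6 M.
pH = −log[H+] = −log(3.54 × 10^-6) = 5.45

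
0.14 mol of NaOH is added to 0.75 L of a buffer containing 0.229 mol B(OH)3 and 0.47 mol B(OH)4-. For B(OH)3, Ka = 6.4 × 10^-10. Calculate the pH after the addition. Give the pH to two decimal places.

pH = 10.03

After neutralization: n(B(OH)3) = 0.089 mol, n(B(OH)4-) = 0.61 mol.
pKa = −log(6.4 × 10^-10) = 9.194
Henderson–Hasselbalch with mole ratio 0.61/0.089: pH = 9.194 + (+0.836)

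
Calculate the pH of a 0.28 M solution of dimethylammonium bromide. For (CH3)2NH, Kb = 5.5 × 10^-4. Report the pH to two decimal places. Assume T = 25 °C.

pH = 5.65

(CH3)2NH2+ is the conjugate acid of the weak base (CH3)2NH.
Ka = Kw/Kb = 1.0×10^-14 / 5.5 × 10^-4 = 1.82 × 10^-11
Ka = x²/(0.28 − x) = 1.82 × 10^-11
Since Ka ≪ C₀, x ≈ √(Ka·C₀) = 2.26 × 10^-6 M.
Check: 0.00081% ionized — well under 5%, approximation valid.
pH = −log(2.26 × 10^-6) = 5.65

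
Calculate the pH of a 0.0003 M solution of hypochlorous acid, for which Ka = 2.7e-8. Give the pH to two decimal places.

pH = 5.55

HOCl ⇌ OCl- + H+
Ka = x²/(0.0003 − x) = 2.7 × 10^-8
Neglecting x in the denominator: x = √(2.7 × 10^-8 × 0.0003) = 2.85 × 10^-6 M
pH = −log(2.85 × 10^-6) = 5.55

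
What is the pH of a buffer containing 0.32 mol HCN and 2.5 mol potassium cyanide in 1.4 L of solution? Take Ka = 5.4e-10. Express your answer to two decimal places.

pH = 10.16

pKa = −log(5.4 × 10^-10) = 9.268
Using pH = pKa + log([base]/[acid]) with [base]/[acid] = 2.5/0.32:
pH = 9.268 + (+0.893) = 10.16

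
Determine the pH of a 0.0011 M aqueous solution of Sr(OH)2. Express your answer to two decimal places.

Sr(OH)2 is a strong base (each formula unit releases 2 OH-); [OH-] = 0.0022 M.
pOH = -log(0.0022) = 2.66
pH = 14.00 - 2.66 = 11.34

pH = 11.34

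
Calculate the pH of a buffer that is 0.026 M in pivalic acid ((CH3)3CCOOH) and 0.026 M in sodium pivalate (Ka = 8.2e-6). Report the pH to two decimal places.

pKa = −log(8.2 × 10^-6) = 5.086
Using pH = pKa + log([base]/[acid]) with [base]/[acid] = 0.026/0.026:
pH = 5.086 + (+0.000) = 5.09

pH = 5.09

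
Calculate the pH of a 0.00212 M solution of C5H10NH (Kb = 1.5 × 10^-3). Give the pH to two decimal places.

C5H10NH + H2O ⇌ C5H10NH2+ + OH-
From the ICE table, Kb = [OH-]²/(0.00212 − [OH-]) = 1.5 × 10^-3.
[OH-] is not negligible relative to C₀; solve [OH-]² + 0.0015·[OH-] − 3.18e-06 = 0.
[OH-] = [−0.0015 + √(0.0015² + 1.27e-05)]/2 = 1.18 × 10^-3 M
pOH = −log(1.18 × 10^-3) = 2.93; pH = 14.00 − 2.93 = 11.07

pH = 11.07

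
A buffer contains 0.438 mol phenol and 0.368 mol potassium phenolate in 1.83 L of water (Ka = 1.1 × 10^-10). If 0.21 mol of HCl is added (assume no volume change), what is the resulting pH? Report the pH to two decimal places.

pH = 9.35

After neutralization: n(C6H5OH) = 0.648 mol, n(C6H5O-) = 0.158 mol.
pKa = −log(1.1 × 10^-10) = 9.959
pH = pKa + log(n_C6H5O-/n_C6H5OH) = 9.959 + log(0.158/0.648) = 9.959 + (-0.613)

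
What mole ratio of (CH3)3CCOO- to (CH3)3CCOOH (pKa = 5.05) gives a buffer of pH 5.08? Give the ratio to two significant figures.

pH = pKa + log(r) ⇒ log(r) = 5.08 − 5.05 = +0.03
r = [(CH3)3CCOO-]/[(CH3)3CCOOH] = 10^(+0.03) = 1.07

ratio = 1.1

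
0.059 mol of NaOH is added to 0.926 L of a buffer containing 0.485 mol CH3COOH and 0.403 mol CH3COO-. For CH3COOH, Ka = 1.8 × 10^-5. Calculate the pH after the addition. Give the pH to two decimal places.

pH = 4.78

OH- converts CH3COOH to CH3COO-: CH3COOH → 0.426 mol, CH3COO- → 0.462 mol.
pKa = −log(1.8 × 10^-5) = 4.745
pH = pKa + log([A⁻]/[HA]) = 4.745 + log(0.462/0.426) = 4.745 +0.035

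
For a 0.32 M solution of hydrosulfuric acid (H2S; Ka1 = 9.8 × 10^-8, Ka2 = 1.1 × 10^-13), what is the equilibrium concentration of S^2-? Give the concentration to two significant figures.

First ionization gives [H+] ≈ [HS-] = 1.77 × 10^-4 M.
Second step: Ka2 = [H+][S^2-]/[HS-] ≈ [S^2-] (since [H+] ≈ [HS-]).
So [S^2-] ≈ Ka2.

1.1 × 10^-13 M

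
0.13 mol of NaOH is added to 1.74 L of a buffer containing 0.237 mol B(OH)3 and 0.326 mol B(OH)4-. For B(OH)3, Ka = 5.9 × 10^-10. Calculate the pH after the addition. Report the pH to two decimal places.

After neutralization: n(B(OH)3) = 0.107 mol, n(B(OH)4-) = 0.456 mol.
pKa = −log(5.9 × 10^-10) = 9.229
Henderson–Hasselbalch with mole ratio 0.456/0.107: pH = 9.229 + (+0.630)

pH = 9.86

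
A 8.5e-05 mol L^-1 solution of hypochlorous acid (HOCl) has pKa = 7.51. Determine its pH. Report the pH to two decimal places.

pH = 5.79

HOCl ⇌ OCl- + H+
Ka = 10^(−7.51) = 3.09 × 10^-8
Ka = x²/(8.5e-05 − x) = 3.09 × 10^-8
Assume x ≪ 8.5e-05: x ≈ √(3.09 × 10^-8 × 8.5e-05) = 1.62 × 10^-6 M
Check: 1.9% ionized — well under 5%, approximation valid.
pH = −log[H+] = −log(1.62 × 10^-6) = 5.79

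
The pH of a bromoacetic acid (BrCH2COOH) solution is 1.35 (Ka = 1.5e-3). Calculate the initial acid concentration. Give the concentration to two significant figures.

[H+] = 10^(-1.35) = 4.47 × 10^-2 M = x
Ka = x²/(C₀ − x) ⇒ C₀ = x + x²/Ka
C₀ = 4.47 × 10^-2 + (4.47 × 10^-2)²/(1.5 × 10^-3) = 1.38 M

C₀ = 1.4 M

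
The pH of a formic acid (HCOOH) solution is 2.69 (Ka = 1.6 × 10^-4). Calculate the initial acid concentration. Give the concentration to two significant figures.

C₀ = 2.8 × 10^-2 M

[H+] = 10^(-2.69) = 2.04 × 10^-3 M = x
Ka = x²/(C₀ − x) ⇒ C₀ = x + x²/Ka
C₀ = 2.04 × 10^-3 + (2.04 × 10^-3)²/(1.6 × 10^-4) = 2.81 × 10^-2 M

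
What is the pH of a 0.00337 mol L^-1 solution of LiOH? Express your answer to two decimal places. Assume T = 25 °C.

LiOH is a strong base; [OH-] = 0.00337 M.
pOH = -log(0.00337) = 2.47
pH = 14.00 - 2.47 = 11.53

pH = 11.53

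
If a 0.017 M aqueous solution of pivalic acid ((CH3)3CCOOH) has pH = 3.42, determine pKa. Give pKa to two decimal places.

[H+] = 10^(-3.42) = 3.80 × 10^-4 M
At equilibrium [HA] = 0.017 − 3.80 × 10^-4 = 1.66 × 10^-2 M
Ka = [H+][A-]/[HA] = (3.80 × 10^-4)² / 1.66 × 10^-2 = 8.70 × 10^-6
pKa = -log(8.70 × 10^-6) = 5.06

pKa = 5.06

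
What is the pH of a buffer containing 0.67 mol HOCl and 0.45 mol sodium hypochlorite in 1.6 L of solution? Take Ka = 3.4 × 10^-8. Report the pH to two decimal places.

pH = 7.30

pKa = −log(3.4 × 10^-8) = 7.469
pH = pKa + log([A⁻]/[HA]) = 7.469 + log(0.45/0.67)
pH = 7.469 + (-0.173) = 7.30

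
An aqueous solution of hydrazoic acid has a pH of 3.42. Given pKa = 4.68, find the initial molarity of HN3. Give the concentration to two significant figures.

C₀ = 7.3 × 10^-3 M

[H+] = 10^(-3.42) = 3.80 × 10^-4 M = x
Ka = 10^(−4.68) = 2.09 × 10^-5
Ka = x²/(C₀ − x) ⇒ C₀ = x + x²/Ka
C₀ = 3.80 × 10^-4 + (3.80 × 10^-4)²/(2.09 × 10^-5) = 7.29 × 10^-3 M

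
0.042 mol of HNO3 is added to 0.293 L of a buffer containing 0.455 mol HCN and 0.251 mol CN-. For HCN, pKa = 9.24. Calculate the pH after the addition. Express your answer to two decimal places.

pH = 8.86

After neutralization: n(HCN) = 0.497 mol, n(CN-) = 0.209 mol.
pH = pKa + log([A⁻]/[HA]) = 9.24 + log(0.209/0.497) = 9.24 -0.376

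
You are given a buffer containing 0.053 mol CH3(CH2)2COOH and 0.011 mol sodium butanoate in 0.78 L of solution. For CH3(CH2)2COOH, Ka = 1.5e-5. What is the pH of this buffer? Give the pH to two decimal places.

pH = 4.14

pKa = −log(1.5 × 10^-5) = 4.824
pH = pKa + log([A⁻]/[HA]) = 4.824 + log(0.011/0.053)
pH = 4.824 + (-0.683) = 4.14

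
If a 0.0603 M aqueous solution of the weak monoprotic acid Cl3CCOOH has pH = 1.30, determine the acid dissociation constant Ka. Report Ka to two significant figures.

Ka = 2.5 × 10^-1

[H+] = 10^(-1.30) = 5.01 × 10^-2 M
At equilibrium [HA] = 0.0603 − 5.01 × 10^-2 = 1.02 × 10^-2 M
Ka = [H+][A-]/[HA] = (5.01 × 10^-2)² / 1.02 × 10^-2 = 2.5 × 10^-1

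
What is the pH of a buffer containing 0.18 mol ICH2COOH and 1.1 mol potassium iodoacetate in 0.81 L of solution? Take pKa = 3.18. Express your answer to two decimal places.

pH = 3.97

pH = pKa + log([A⁻]/[HA]) = 3.18 + log(1.1/0.18)
pH = 3.18 + (+0.786) = 3.97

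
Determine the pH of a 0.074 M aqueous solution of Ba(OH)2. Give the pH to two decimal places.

Ba(OH)2 is a strong base (each formula unit releases 2 OH-); [OH-] = 0.148 M.
pOH = -log(0.148) = 0.83
pH = 14.00 - 0.83 = 13.17

pH = 13.17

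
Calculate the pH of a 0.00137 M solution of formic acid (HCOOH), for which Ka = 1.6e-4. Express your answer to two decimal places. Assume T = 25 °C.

HCOOH ⇌ HCOO- + H+
From the ICE table, Ka = x²/(0.00137 − x) = 1.6 × 10^-4.
The 5% rule fails; solving x² + Ka·x − Ka·C₀ = 0 exactly:
x = [−0.00016 + √(0.00016² + 8.77e-07)]/2 = 3.95 × 10^-4 M
pH = −log(3.95 × 10^-4) = 3.40

pH = 3.40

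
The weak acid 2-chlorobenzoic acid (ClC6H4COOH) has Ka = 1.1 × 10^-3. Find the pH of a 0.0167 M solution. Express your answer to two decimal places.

pH = 2.42

ClC6H4COOH ⇌ ClC6H4COO- + H+
From the ICE table, Ka = [H+]²/(0.0167 − [H+]) = 1.1 × 10^-3.
[H+] is not negligible relative to C₀; solve [H+]² + 0.0011·[H+] − 1.84e-05 = 0.
[H+] = (−Ka + √(Ka² + 4·Ka·C₀))/2 = 3.77 × 10^-3 M
pH = −log(3.77 × 10^-3) = 2.42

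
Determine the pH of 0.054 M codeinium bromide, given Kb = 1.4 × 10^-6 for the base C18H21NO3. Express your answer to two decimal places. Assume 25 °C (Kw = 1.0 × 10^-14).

C18H22NO3+ is the conjugate acid of the weak base C18H21NO3.
Ka = Kw/Kb = 1.0×10^-14 / 1.4 × 10^-6 = 7.14 × 10^-9
From the ICE table, Ka = [H+]²/(0.054 − [H+]) = 7.14 × 10^-9.
Assume [H+] ≪ 0.054: [H+] ≈ √(7.14 × 10^-9 × 0.054) = 1.96 × 10^-5 M
([H+]/C₀ = 0.036% < 5%, so the approximation holds.)
pH = −log(1.96 × 10^-5) = 4.71

pH = 4.71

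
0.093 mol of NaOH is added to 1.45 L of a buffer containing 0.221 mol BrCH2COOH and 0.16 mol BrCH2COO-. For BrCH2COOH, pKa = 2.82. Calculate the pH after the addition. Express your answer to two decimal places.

pH = 3.12

OH- converts BrCH2COOH to BrCH2COO-: BrCH2COOH → 0.128 mol, BrCH2COO- → 0.253 mol.
pH = pKa + log([A⁻]/[HA]) = 2.82 + log(0.253/0.128) = 2.82 +0.296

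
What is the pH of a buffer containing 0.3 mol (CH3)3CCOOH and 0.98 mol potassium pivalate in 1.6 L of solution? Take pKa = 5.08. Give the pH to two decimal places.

pH = 5.59

Using pH = pKa + log([base]/[acid]) with [base]/[acid] = 0.98/0.3:
pH = 5.08 + (+0.514) = 5.59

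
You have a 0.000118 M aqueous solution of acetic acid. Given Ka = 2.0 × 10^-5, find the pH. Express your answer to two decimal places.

pH = 4.40

CH3COOH ⇌ CH3COO- + H+
From the ICE table, Ka = x²/(0.000118 − x) = 2.0 × 10^-5.
Here C₀/Ka ≈ 5.9, so the small-x approximation fails. Use the quadratic:
x = [−2e-05 + √(2e-05² + 9.44e-09)]/2 = 3.96 × 10^-5 M
pH = −log(3.96 × 10^-5) = 4.40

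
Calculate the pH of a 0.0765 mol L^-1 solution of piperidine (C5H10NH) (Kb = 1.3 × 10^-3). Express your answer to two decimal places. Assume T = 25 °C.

pH = 11.97

C5H10NH + H2O ⇌ C5H10NH2+ + OH-
From the ICE table, Kb = [OH-]²/(0.0765 − [OH-]) = 1.3 × 10^-3.
Here C₀/Kb ≈ 58.8, so the small-[OH-] approximation fails. Use the quadratic:
[OH-] = (−Kb + √(Kb² + 4·Kb·C₀))/2 = 9.34 × 10^-3 M
pOH = −log(9.34 × 10^-3) = 2.03; pH = 14.00 − 2.03 = 11.97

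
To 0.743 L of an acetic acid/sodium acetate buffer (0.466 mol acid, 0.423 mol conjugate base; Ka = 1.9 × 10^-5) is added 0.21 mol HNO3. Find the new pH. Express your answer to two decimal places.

After neutralization: n(CH3COOH) = 0.676 mol, n(CH3COO-) = 0.213 mol.
pKa = −log(1.9 × 10^-5) = 4.721
pH = pKa + log(n_CH3COO-/n_CH3COOH) = 4.721 + log(0.213/0.676) = 4.721 + (-0.502)

pH = 4.22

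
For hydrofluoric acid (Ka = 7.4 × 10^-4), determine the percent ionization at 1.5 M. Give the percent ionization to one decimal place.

2.2%

HF ⇌ F- + H+; let x = [H+] at equilibrium.
x ≈ √(Ka·C₀) = √(7.4 × 10^-4 × 1.5) = 3.33 × 10^-2 M
% ionization = x/C₀ × 100% = 3.33 × 10^-2/1.5 × 100% = 2.2%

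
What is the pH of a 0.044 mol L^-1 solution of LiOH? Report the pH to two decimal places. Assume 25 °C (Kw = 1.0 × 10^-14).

LiOH is a strong base; [OH-] = 0.044 M.
pOH = -log(0.044) = 1.36
pH = 14.00 - 1.36 = 12.64

pH = 12.64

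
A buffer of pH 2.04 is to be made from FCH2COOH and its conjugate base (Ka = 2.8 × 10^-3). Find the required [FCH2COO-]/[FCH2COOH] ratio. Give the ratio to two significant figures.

pKa = -log(2.8 × 10^-3) = 2.553
pH = pKa + log(r) ⇒ log(r) = 2.04 − 2.553 = -0.513
r = [FCH2COO-]/[FCH2COOH] = 10^(-0.513) = 0.307

ratio = 0.31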